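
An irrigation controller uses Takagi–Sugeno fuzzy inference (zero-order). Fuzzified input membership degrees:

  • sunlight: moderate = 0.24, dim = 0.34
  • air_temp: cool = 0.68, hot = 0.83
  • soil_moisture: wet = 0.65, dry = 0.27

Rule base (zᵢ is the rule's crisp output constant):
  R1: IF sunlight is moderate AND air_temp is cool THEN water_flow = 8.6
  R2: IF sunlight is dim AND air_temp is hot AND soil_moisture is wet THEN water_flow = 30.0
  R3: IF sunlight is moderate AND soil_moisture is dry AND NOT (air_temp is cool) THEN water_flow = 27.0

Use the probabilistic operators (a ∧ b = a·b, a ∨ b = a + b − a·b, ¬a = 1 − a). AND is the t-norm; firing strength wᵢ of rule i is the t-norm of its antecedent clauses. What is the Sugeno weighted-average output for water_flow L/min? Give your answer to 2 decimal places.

20.32

R1 (z=8.6): moderate=0.24, cool=0.68; AND[a·b] → w = 0.1632
R2 (z=30.0): dim=0.34, hot=0.83, wet=0.65; AND[a·b] → w = 0.1834
R3 (z=27.0): moderate=0.24, dry=0.27, ¬cool=1−0.68=0.32; AND[a·b] → w = 0.0207
Weighted average = (0.1632·8.6 + 0.1834·30.0 + 0.0207·27.0) / (0.1632 + 0.1834 + 0.0207)
  = 7.4663 / 0.3674 = 20.32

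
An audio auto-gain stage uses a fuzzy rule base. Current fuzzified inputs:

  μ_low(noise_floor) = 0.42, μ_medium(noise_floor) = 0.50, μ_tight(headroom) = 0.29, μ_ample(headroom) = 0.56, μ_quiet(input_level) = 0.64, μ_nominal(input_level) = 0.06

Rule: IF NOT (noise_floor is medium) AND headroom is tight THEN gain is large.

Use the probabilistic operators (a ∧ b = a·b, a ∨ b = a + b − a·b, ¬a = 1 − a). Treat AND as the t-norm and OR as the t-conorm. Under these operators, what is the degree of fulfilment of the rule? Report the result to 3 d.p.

0.145

firing strength: ¬medium=1−0.50=0.50, tight=0.29; AND[a·b] → w = 0.1450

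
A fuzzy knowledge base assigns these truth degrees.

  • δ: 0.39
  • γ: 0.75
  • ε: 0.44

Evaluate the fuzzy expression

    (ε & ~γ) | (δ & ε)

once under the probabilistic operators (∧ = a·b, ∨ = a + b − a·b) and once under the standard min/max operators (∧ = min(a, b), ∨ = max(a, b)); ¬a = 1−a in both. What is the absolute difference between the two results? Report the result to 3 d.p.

0.127

Under probabilistic:
  ~γ = 1 − 0.7500 = 0.2500
  ε & ~γ = a·b on (0.4400, 0.2500) = 0.1100
  δ & ε = a·b on (0.3900, 0.4400) = 0.1716
  (ε & ~γ) | (δ & ε) = a + b − a·b on (0.1100, 0.1716) = 0.2627
  → value = 0.2627
Under standard min/max:
  ~γ = 1 − 0.75 = 0.25
  ε & ~γ = min(a, b) on (0.44, 0.25) = 0.25
  δ & ε = min(a, b) on (0.39, 0.44) = 0.39
  (ε & ~γ) | (δ & ε) = max(a, b) on (0.25, 0.39) = 0.39
  → value = 0.3900
|0.2627 − 0.3900| = 0.127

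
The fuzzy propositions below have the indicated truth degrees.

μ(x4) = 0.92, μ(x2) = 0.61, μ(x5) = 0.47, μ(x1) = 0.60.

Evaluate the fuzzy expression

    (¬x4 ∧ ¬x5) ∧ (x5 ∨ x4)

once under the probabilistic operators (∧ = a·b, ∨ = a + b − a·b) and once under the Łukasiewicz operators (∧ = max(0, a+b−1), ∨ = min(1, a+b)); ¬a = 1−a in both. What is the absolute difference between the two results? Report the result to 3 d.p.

0.041

Under probabilistic:
  ¬x4 = 1 − 0.9200 = 0.0800
  ¬x5 = 1 − 0.4700 = 0.5300
  ¬x4 ∧ ¬x5 = a·b on (0.0800, 0.5300) = 0.0424
  x5 ∨ x4 = a + b − a·b on (0.4700, 0.9200) = 0.9576
  (¬x4 ∧ ¬x5) ∧ (x5 ∨ x4) = a·b on (0.0424, 0.9576) = 0.0406
  → value = 0.0406
Under Łukasiewicz:
  ¬x4 = 1 − 0.92 = 0.08
  ¬x5 = 1 − 0.47 = 0.53
  ¬x4 ∧ ¬x5 = max(0, a+b−1) on (0.08, 0.53) = 0.00
  x5 ∨ x4 = min(1, a+b) on (0.47, 0.92) = 1.00
  (¬x4 ∧ ¬x5) ∧ (x5 ∨ x4) = max(0, a+b−1) on (0.00, 1.00) = 0.00
  → value = 0.0000
|0.0406 − 0.0000| = 0.041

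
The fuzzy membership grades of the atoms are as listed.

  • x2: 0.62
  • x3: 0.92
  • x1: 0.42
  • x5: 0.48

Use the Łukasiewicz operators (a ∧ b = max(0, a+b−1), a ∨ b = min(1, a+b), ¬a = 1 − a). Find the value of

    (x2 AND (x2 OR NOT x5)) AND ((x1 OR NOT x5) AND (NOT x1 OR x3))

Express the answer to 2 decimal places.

NOT x5 = 1 − 0.48 = 0.52
x2 OR NOT x5 = min(1, a+b) on (0.62, 0.52) = 1.00
x2 AND (x2 OR NOT x5) = max(0, a+b−1) on (0.62, 1.00) = 0.62
NOT x5 = 1 − 0.48 = 0.52
x1 OR NOT x5 = min(1, a+b) on (0.42, 0.52) = 0.94
NOT x1 = 1 − 0.42 = 0.58
NOT x1 OR x3 = min(1, a+b) on (0.58, 0.92) = 1.00
(x1 OR NOT x5) AND (NOT x1 OR x3) = max(0, a+b−1) on (0.94, 1.00) = 0.94
(x2 AND (x2 OR NOT x5)) AND ((x1 OR NOT x5) AND (NOT x1 OR x3)) = max(0, a+b−1) on (0.62, 0.94) = 0.56

0.56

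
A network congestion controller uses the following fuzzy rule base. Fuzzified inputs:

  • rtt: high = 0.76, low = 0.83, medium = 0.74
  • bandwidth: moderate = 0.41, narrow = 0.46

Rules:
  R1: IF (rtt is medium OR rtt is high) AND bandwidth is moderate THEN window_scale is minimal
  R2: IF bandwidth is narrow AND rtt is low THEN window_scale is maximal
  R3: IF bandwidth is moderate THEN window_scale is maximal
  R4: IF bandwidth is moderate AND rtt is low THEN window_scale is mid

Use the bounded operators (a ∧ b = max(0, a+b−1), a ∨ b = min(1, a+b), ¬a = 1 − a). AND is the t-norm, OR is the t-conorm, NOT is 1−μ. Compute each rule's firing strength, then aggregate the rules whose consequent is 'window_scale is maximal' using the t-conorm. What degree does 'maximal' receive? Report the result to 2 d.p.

R1: (medium=0.74 OR high=0.76) = 1.00; AND[max(0, a+b−1)] with moderate=0.41 → w = 0.41
R2: narrow=0.46, low=0.83; AND[max(0, a+b−1)] → w = 0.29
R3: moderate=0.41 → w = 0.41
R4: moderate=0.41, low=0.83; AND[max(0, a+b−1)] → w = 0.24
Rules with consequent 'maximal': {R2, R3} → strengths 0.29, 0.41
Aggregate via t-conorm [min(1, a+b)]: 0.70

0.70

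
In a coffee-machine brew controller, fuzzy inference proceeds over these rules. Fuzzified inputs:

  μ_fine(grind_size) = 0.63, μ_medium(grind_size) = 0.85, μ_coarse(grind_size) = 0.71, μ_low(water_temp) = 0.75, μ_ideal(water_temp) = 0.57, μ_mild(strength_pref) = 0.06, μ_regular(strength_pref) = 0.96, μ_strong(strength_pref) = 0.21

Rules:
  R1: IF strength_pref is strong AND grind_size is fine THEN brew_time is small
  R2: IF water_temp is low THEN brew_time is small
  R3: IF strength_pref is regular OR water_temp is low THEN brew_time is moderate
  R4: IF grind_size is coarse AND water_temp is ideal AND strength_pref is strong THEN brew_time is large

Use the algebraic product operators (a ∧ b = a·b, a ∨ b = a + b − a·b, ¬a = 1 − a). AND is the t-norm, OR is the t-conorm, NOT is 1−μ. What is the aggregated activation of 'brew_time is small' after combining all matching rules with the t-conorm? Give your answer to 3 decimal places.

R1: strong=0.21, fine=0.63; AND[a·b] → w = 0.1323
R2: low=0.75 → w = 0.7500
R3: regular=0.96, low=0.75; OR[a + b − a·b] → w = 0.9900
R4: coarse=0.71, ideal=0.57, strong=0.21; AND[a·b] → w = 0.0850
Rules with consequent 'small': {R1, R2} → strengths 0.1323, 0.7500
Aggregate via t-conorm [a + b − a·b]: 0.7831

0.783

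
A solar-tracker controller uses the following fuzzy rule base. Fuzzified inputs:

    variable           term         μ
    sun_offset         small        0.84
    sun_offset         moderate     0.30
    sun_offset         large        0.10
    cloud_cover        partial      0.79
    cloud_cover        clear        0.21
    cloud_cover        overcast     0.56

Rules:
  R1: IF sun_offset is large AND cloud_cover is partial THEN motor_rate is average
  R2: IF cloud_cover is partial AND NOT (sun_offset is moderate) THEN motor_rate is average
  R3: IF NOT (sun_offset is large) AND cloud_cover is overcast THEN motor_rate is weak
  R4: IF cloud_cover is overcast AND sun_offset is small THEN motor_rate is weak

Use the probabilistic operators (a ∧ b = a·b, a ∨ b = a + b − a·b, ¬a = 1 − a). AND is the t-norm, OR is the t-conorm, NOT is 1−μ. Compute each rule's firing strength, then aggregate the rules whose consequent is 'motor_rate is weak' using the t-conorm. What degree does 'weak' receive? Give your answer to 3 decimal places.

0.737

R1: large=0.10, partial=0.79; AND[a·b] → w = 0.0790
R2: partial=0.79, ¬moderate=1−0.30=0.70; AND[a·b] → w = 0.5530
R3: ¬large=1−0.10=0.90, overcast=0.56; AND[a·b] → w = 0.5040
R4: overcast=0.56, small=0.84; AND[a·b] → w = 0.4704
Rules with consequent 'weak': {R3, R4} → strengths 0.5040, 0.4704
Aggregate via t-conorm [a + b − a·b]: 0.7373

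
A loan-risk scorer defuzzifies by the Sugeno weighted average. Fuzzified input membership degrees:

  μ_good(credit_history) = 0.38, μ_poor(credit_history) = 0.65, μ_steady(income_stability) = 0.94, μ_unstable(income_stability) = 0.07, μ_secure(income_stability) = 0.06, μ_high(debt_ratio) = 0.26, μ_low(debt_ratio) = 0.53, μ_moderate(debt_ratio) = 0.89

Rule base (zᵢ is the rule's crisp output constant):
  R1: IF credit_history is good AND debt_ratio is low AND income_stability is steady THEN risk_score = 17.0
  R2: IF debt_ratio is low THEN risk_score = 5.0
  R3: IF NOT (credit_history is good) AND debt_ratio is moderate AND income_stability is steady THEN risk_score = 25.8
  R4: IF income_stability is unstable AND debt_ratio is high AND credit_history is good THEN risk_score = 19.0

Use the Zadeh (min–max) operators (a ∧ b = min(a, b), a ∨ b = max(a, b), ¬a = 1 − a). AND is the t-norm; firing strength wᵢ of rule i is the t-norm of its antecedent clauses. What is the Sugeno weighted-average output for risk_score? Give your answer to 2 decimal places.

16.52

R1 (z=17.0): good=0.38, low=0.53, steady=0.94; AND[min(a, b)] → w = 0.38
R2 (z=5.0): low=0.53 → w = 0.53
R3 (z=25.8): ¬good=1−0.38=0.62, moderate=0.89, steady=0.94; AND[min(a, b)] → w = 0.62
R4 (z=19.0): unstable=0.07, high=0.26, good=0.38; AND[min(a, b)] → w = 0.07
Weighted average = (0.38·17.0 + 0.53·5.0 + 0.62·25.8 + 0.07·19.0) / (0.38 + 0.53 + 0.62 + 0.07)
  = 26.4360 / 1.6000 = 16.52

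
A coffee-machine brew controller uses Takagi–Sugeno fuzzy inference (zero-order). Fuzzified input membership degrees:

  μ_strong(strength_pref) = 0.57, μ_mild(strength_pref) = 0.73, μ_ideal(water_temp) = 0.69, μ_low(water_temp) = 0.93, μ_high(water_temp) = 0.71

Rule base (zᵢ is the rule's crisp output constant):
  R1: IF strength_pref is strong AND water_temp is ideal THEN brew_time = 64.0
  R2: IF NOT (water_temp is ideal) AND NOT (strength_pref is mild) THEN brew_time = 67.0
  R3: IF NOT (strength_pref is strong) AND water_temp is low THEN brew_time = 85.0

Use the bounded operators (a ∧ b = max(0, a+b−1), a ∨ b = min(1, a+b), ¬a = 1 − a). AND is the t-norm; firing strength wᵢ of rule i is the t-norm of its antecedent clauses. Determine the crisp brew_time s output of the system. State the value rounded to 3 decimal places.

R1 (z=64.0): strong=0.57, ideal=0.69; AND[max(0, a+b−1)] → w = 0.26
R2 (z=67.0): ¬ideal=1−0.69=0.31, ¬mild=1−0.73=0.27; AND[max(0, a+b−1)] → w = 0.00
R3 (z=85.0): ¬strong=1−0.57=0.43, low=0.93; AND[max(0, a+b−1)] → w = 0.36
Weighted average = (0.26·64.0 + 0.00·67.0 + 0.36·85.0) / (0.26 + 0.00 + 0.36)
  = 47.2400 / 0.6200 = 76.194

76.194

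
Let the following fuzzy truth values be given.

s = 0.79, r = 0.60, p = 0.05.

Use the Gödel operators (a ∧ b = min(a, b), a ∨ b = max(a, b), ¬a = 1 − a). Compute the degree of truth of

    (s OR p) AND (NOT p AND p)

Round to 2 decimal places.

0.05

s OR p = max(a, b) on (0.79, 0.05) = 0.79
NOT p = 1 − 0.05 = 0.95
NOT p AND p = min(a, b) on (0.95, 0.05) = 0.05
(s OR p) AND (NOT p AND p) = min(a, b) on (0.79, 0.05) = 0.05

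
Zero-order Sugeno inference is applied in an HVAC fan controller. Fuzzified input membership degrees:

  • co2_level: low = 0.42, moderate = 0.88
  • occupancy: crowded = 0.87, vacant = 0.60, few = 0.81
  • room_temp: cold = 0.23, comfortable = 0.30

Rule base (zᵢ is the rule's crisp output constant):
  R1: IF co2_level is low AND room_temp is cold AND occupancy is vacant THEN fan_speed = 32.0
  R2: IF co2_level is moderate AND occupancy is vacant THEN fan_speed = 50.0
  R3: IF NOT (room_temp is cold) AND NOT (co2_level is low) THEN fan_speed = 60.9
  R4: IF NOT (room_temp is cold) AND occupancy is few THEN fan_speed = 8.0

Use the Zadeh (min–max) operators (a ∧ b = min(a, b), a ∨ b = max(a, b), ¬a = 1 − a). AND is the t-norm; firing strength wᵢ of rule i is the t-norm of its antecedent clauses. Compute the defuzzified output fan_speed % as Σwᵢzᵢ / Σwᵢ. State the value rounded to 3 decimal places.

36.166

R1 (z=32.0): low=0.42, cold=0.23, vacant=0.60; AND[min(a, b)] → w = 0.23
R2 (z=50.0): moderate=0.88, vacant=0.60; AND[min(a, b)] → w = 0.60
R3 (z=60.9): ¬cold=1−0.23=0.77, ¬low=1−0.42=0.58; AND[min(a, b)] → w = 0.58
R4 (z=8.0): ¬cold=1−0.23=0.77, few=0.81; AND[min(a, b)] → w = 0.77
Weighted average = (0.23·32.0 + 0.60·50.0 + 0.58·60.9 + 0.77·8.0) / (0.23 + 0.60 + 0.58 + 0.77)
  = 78.8420 / 2.1800 = 36.166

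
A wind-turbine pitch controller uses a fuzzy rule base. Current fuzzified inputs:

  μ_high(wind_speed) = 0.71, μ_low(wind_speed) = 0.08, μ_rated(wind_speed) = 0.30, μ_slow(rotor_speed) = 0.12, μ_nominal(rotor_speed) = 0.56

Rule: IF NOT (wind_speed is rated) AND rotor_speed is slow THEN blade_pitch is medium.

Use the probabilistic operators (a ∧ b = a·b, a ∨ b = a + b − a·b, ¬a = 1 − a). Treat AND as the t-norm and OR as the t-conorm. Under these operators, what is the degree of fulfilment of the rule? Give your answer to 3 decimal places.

0.084

firing strength: ¬rated=1−0.30=0.70, slow=0.12; AND[a·b] → w = 0.0840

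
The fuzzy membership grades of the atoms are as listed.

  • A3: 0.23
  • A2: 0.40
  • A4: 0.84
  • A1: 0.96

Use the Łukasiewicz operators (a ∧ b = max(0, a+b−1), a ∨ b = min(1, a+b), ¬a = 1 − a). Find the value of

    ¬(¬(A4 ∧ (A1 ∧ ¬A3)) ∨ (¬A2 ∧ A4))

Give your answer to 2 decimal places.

¬A3 = 1 − 0.23 = 0.77
A1 ∧ ¬A3 = max(0, a+b−1) on (0.96, 0.77) = 0.73
A4 ∧ (A1 ∧ ¬A3) = max(0, a+b−1) on (0.84, 0.73) = 0.57
¬(A4 ∧ (A1 ∧ ¬A3)) = 1 − 0.57 = 0.43
¬A2 = 1 − 0.40 = 0.60
¬A2 ∧ A4 = max(0, a+b−1) on (0.60, 0.84) = 0.44
¬(A4 ∧ (A1 ∧ ¬A3)) ∨ (¬A2 ∧ A4) = min(1, a+b) on (0.43, 0.44) = 0.87
¬(¬(A4 ∧ (A1 ∧ ¬A3)) ∨ (¬A2 ∧ A4)) = 1 − 0.87 = 0.13

0.13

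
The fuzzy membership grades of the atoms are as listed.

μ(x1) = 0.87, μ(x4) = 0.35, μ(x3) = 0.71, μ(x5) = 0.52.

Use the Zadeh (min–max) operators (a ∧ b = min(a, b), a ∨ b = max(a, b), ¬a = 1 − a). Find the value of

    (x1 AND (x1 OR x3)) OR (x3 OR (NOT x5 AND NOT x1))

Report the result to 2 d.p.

x1 OR x3 = max(a, b) on (0.87, 0.71) = 0.87
x1 AND (x1 OR x3) = min(a, b) on (0.87, 0.87) = 0.87
NOT x5 = 1 − 0.52 = 0.48
NOT x1 = 1 − 0.87 = 0.13
NOT x5 AND NOT x1 = min(a, b) on (0.48, 0.13) = 0.13
x3 OR (NOT x5 AND NOT x1) = max(a, b) on (0.71, 0.13) = 0.71
(x1 AND (x1 OR x3)) OR (x3 OR (NOT x5 AND NOT x1)) = max(a, b) on (0.87, 0.71) = 0.87

0.87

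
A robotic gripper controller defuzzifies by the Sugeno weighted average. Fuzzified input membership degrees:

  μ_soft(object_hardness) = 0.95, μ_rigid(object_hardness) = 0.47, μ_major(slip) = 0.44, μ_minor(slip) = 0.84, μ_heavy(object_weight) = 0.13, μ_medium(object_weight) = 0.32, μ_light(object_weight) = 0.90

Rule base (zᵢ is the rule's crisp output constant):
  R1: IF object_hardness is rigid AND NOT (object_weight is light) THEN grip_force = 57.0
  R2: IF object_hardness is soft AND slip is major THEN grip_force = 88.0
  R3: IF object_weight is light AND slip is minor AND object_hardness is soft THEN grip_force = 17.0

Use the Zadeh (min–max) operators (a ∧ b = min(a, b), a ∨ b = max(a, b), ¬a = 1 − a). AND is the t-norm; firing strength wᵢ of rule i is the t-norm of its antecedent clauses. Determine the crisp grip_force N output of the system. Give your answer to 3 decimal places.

42.536

R1 (z=57.0): rigid=0.47, ¬light=1−0.90=0.10; AND[min(a, b)] → w = 0.10
R2 (z=88.0): soft=0.95, major=0.44; AND[min(a, b)] → w = 0.44
R3 (z=17.0): light=0.90, minor=0.84, soft=0.95; AND[min(a, b)] → w = 0.84
Weighted average = (0.10·57.0 + 0.44·88.0 + 0.84·17.0) / (0.10 + 0.44 + 0.84)
  = 58.7000 / 1.3800 = 42.536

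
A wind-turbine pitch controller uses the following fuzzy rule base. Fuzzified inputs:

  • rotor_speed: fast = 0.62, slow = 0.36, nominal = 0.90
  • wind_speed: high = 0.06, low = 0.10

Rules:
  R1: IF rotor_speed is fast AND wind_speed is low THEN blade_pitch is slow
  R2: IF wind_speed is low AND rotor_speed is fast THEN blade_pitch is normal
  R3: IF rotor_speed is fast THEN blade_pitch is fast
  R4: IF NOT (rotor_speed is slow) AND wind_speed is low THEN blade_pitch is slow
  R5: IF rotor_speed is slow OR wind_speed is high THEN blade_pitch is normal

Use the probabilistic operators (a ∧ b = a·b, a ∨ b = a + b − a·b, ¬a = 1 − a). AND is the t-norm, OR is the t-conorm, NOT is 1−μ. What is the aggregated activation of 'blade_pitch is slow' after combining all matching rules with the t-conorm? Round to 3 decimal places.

0.122

R1: fast=0.62, low=0.10; AND[a·b] → w = 0.0620
R2: low=0.10, fast=0.62; AND[a·b] → w = 0.0620
R3: fast=0.62 → w = 0.6200
R4: ¬slow=1−0.36=0.64, low=0.10; AND[a·b] → w = 0.0640
R5: slow=0.36, high=0.06; OR[a + b − a·b] → w = 0.3984
Rules with consequent 'slow': {R1, R4} → strengths 0.0620, 0.0640
Aggregate via t-conorm [a + b − a·b]: 0.1220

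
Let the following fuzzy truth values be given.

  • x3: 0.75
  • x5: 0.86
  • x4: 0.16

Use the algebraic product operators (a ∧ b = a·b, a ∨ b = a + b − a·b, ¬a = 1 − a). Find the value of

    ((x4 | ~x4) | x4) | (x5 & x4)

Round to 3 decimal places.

~x4 = 1 − 0.1600 = 0.8400
x4 | ~x4 = a + b − a·b on (0.1600, 0.8400) = 0.8656
(x4 | ~x4) | x4 = a + b − a·b on (0.8656, 0.1600) = 0.8871
x5 & x4 = a·b on (0.8600, 0.1600) = 0.1376
((x4 | ~x4) | x4) | (x5 & x4) = a + b − a·b on (0.8871, 0.1376) = 0.9026

0.903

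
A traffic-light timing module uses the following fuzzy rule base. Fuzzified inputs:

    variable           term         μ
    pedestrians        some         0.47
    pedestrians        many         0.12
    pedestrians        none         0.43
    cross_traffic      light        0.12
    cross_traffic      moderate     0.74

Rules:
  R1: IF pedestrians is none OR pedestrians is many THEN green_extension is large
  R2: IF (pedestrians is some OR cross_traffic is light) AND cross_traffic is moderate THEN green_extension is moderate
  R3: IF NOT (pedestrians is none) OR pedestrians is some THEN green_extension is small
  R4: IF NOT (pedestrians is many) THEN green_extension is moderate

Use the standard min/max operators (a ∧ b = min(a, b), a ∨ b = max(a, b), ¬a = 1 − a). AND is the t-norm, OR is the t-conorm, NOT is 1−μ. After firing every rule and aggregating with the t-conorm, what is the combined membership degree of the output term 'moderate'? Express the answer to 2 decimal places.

0.88

R1: none=0.43, many=0.12; OR[max(a, b)] → w = 0.43
R2: (some=0.47 OR light=0.12) = 0.47; AND[min(a, b)] with moderate=0.74 → w = 0.47
R3: ¬none=1−0.43=0.57, some=0.47; OR[max(a, b)] → w = 0.57
R4: ¬many=1−0.12=0.88 → w = 0.88
Rules with consequent 'moderate': {R2, R4} → strengths 0.47, 0.88
Aggregate via t-conorm [max(a, b)]: 0.88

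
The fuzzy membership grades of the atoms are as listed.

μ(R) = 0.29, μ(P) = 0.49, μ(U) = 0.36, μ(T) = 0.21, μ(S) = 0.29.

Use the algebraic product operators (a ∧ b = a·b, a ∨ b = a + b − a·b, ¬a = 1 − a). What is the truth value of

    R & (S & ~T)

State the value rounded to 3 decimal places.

~T = 1 − 0.2100 = 0.7900
S & ~T = a·b on (0.2900, 0.7900) = 0.2291
R & (S & ~T) = a·b on (0.2900, 0.2291) = 0.0664

0.066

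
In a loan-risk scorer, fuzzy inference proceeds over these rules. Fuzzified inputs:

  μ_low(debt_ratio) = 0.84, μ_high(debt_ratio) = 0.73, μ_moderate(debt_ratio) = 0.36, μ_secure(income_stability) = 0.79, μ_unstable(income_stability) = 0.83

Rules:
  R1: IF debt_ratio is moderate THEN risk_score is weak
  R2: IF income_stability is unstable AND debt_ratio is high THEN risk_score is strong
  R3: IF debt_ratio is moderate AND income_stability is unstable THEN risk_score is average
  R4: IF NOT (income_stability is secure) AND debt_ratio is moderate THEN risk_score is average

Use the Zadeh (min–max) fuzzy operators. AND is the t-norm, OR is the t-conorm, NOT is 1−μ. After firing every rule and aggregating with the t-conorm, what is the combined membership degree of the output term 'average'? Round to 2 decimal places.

R1: moderate=0.36 → w = 0.36
R2: unstable=0.83, high=0.73; AND[min(a, b)] → w = 0.73
R3: moderate=0.36, unstable=0.83; AND[min(a, b)] → w = 0.36
R4: ¬secure=1−0.79=0.21, moderate=0.36; AND[min(a, b)] → w = 0.21
Rules with consequent 'average': {R3, R4} → strengths 0.36, 0.21
Aggregate via t-conorm [max(a, b)]: 0.36

0.36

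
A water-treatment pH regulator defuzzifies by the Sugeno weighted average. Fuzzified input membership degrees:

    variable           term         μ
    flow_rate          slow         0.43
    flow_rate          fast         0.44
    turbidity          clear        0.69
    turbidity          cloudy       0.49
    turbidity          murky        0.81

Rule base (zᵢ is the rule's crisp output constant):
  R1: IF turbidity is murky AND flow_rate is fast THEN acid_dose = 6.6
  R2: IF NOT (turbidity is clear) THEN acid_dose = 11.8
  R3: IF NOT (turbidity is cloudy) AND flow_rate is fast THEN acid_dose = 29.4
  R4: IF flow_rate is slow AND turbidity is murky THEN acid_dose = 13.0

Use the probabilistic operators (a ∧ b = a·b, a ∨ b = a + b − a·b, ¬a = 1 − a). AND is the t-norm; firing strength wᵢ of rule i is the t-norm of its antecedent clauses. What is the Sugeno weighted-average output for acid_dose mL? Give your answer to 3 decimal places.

13.829

R1 (z=6.6): murky=0.81, fast=0.44; AND[a·b] → w = 0.3564
R2 (z=11.8): ¬clear=1−0.69=0.31 → w = 0.3100
R3 (z=29.4): ¬cloudy=1−0.49=0.51, fast=0.44; AND[a·b] → w = 0.2244
R4 (z=13.0): slow=0.43, murky=0.81; AND[a·b] → w = 0.3483
Weighted average = (0.3564·6.6 + 0.3100·11.8 + 0.2244·29.4 + 0.3483·13.0) / (0.3564 + 0.3100 + 0.2244 + 0.3483)
  = 17.1355 / 1.2391 = 13.829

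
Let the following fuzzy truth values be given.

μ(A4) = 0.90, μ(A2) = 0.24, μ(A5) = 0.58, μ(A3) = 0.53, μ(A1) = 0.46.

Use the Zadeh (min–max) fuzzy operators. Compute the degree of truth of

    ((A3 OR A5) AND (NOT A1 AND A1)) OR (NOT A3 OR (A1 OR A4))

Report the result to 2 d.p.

0.90

A3 OR A5 = max(a, b) on (0.53, 0.58) = 0.58
NOT A1 = 1 − 0.46 = 0.54
NOT A1 AND A1 = min(a, b) on (0.54, 0.46) = 0.46
(A3 OR A5) AND (NOT A1 AND A1) = min(a, b) on (0.58, 0.46) = 0.46
NOT A3 = 1 − 0.53 = 0.47
A1 OR A4 = max(a, b) on (0.46, 0.90) = 0.90
NOT A3 OR (A1 OR A4) = max(a, b) on (0.47, 0.90) = 0.90
((A3 OR A5) AND (NOT A1 AND A1)) OR (NOT A3 OR (A1 OR A4)) = max(a, b) on (0.46, 0.90) = 0.90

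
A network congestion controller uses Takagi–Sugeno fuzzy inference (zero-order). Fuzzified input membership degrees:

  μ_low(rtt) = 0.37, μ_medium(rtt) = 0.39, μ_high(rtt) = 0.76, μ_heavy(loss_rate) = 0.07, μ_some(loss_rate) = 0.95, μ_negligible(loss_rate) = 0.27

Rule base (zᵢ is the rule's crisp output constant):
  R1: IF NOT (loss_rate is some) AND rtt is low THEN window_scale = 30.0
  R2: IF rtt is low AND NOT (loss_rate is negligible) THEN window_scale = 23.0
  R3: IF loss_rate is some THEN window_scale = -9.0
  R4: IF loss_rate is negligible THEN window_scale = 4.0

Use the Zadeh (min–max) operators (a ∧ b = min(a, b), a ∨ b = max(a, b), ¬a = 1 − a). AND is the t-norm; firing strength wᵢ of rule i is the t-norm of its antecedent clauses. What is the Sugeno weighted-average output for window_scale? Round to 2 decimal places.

R1 (z=30.0): ¬some=1−0.95=0.05, low=0.37; AND[min(a, b)] → w = 0.05
R2 (z=23.0): low=0.37, ¬negligible=1−0.27=0.73; AND[min(a, b)] → w = 0.37
R3 (z=-9.0): some=0.95 → w = 0.95
R4 (z=4.0): negligible=0.27 → w = 0.27
Weighted average = (0.05·30.0 + 0.37·23.0 + 0.95·-9.0 + 0.27·4.0) / (0.05 + 0.37 + 0.95 + 0.27)
  = 2.5400 / 1.6400 = 1.55

1.55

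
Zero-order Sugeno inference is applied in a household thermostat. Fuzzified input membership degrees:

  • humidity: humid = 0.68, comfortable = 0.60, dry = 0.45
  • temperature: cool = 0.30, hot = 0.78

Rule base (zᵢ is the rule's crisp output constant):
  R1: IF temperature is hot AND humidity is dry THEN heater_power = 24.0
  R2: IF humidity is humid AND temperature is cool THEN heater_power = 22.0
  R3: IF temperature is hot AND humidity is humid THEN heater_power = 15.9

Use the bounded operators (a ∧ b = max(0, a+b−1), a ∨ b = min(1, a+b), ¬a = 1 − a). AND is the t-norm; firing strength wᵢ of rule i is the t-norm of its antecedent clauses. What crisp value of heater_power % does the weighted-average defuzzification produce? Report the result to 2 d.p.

R1 (z=24.0): hot=0.78, dry=0.45; AND[max(0, a+b−1)] → w = 0.23
R2 (z=22.0): humid=0.68, cool=0.30; AND[max(0, a+b−1)] → w = 0.00
R3 (z=15.9): hot=0.78, humid=0.68; AND[max(0, a+b−1)] → w = 0.46
Weighted average = (0.23·24.0 + 0.00·22.0 + 0.46·15.9) / (0.23 + 0.00 + 0.46)
  = 12.8340 / 0.6900 = 18.60

18.60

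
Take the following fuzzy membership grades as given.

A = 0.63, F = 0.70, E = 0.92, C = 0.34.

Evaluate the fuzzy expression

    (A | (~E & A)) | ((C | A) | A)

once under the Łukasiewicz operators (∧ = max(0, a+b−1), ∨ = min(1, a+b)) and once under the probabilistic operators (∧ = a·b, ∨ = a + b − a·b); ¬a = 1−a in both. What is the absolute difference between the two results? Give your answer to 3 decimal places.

Under Łukasiewicz:
  ~E = 1 − 0.92 = 0.08
  ~E & A = max(0, a+b−1) on (0.08, 0.63) = 0.00
  A | (~E & A) = min(1, a+b) on (0.63, 0.00) = 0.63
  C | A = min(1, a+b) on (0.34, 0.63) = 0.97
  (C | A) | A = min(1, a+b) on (0.97, 0.63) = 1.00
  (A | (~E & A)) | ((C | A) | A) = min(1, a+b) on (0.63, 1.00) = 1.00
  → value = 1.0000
Under probabilistic:
  ~E = 1 − 0.9200 = 0.0800
  ~E & A = a·b on (0.0800, 0.6300) = 0.0504
  A | (~E & A) = a + b − a·b on (0.6300, 0.0504) = 0.6486
  C | A = a + b − a·b on (0.3400, 0.6300) = 0.7558
  (C | A) | A = a + b − a·b on (0.7558, 0.6300) = 0.9096
  (A | (~E & A)) | ((C | A) | A) = a + b − a·b on (0.6486, 0.9096) = 0.9683
  → value = 0.9683
|1.0000 − 0.9683| = 0.032

0.032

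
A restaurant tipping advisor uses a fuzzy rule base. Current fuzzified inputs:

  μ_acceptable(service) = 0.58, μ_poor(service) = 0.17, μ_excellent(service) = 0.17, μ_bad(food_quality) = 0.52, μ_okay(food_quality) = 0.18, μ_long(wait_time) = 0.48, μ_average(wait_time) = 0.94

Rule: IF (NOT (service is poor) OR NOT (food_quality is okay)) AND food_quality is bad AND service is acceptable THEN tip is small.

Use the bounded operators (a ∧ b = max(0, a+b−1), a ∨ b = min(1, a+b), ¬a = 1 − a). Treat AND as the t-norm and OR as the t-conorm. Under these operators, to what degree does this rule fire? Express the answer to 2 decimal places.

0.10

firing strength: (¬poor=1−0.17=0.83 OR ¬okay=1−0.18=0.82) = 1.00; AND[max(0, a+b−1)] with bad=0.52, acceptable=0.58 → w = 0.10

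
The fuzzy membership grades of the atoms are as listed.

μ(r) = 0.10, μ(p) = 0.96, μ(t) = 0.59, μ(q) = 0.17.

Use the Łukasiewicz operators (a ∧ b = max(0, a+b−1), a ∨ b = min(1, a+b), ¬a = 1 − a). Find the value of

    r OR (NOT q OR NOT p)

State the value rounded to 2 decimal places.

0.97

NOT q = 1 − 0.17 = 0.83
NOT p = 1 − 0.96 = 0.04
NOT q OR NOT p = min(1, a+b) on (0.83, 0.04) = 0.87
r OR (NOT q OR NOT p) = min(1, a+b) on (0.10, 0.87) = 0.97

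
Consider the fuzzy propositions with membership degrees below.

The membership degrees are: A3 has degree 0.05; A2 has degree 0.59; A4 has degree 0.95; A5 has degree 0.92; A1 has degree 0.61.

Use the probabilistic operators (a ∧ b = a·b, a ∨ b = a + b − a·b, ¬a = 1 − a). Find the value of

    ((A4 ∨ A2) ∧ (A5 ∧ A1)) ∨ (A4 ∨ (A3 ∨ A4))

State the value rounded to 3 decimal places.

0.999

A4 ∨ A2 = a + b − a·b on (0.9500, 0.5900) = 0.9795
A5 ∧ A1 = a·b on (0.9200, 0.6100) = 0.5612
(A4 ∨ A2) ∧ (A5 ∧ A1) = a·b on (0.9795, 0.5612) = 0.5497
A3 ∨ A4 = a + b − a·b on (0.0500, 0.9500) = 0.9525
A4 ∨ (A3 ∨ A4) = a + b − a·b on (0.9500, 0.9525) = 0.9976
((A4 ∨ A2) ∧ (A5 ∧ A1)) ∨ (A4 ∨ (A3 ∨ A4)) = a + b − a·b on (0.5497, 0.9976) = 0.9989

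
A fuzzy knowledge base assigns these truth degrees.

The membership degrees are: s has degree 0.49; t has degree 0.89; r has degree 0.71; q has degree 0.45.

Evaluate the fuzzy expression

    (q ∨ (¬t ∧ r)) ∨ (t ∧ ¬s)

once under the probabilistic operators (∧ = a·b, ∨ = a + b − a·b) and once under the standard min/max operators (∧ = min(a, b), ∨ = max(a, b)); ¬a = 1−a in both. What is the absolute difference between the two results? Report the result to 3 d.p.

Under probabilistic:
  ¬t = 1 − 0.8900 = 0.1100
  ¬t ∧ r = a·b on (0.1100, 0.7100) = 0.0781
  q ∨ (¬t ∧ r) = a + b − a·b on (0.4500, 0.0781) = 0.4930
  ¬s = 1 − 0.4900 = 0.5100
  t ∧ ¬s = a·b on (0.8900, 0.5100) = 0.4539
  (q ∨ (¬t ∧ r)) ∨ (t ∧ ¬s) = a + b − a·b on (0.4930, 0.4539) = 0.7231
  → value = 0.7231
Under standard min/max:
  ¬t = 1 − 0.89 = 0.11
  ¬t ∧ r = min(a, b) on (0.11, 0.71) = 0.11
  q ∨ (¬t ∧ r) = max(a, b) on (0.45, 0.11) = 0.45
  ¬s = 1 − 0.49 = 0.51
  t ∧ ¬s = min(a, b) on (0.89, 0.51) = 0.51
  (q ∨ (¬t ∧ r)) ∨ (t ∧ ¬s) = max(a, b) on (0.45, 0.51) = 0.51
  → value = 0.5100
|0.7231 − 0.5100| = 0.213

0.213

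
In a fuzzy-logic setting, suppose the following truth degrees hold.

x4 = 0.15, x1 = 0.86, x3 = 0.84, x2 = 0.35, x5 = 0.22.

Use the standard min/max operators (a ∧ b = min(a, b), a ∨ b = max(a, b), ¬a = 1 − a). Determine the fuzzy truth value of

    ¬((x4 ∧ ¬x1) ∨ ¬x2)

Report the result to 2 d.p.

¬x1 = 1 − 0.86 = 0.14
x4 ∧ ¬x1 = min(a, b) on (0.15, 0.14) = 0.14
¬x2 = 1 − 0.35 = 0.65
(x4 ∧ ¬x1) ∨ ¬x2 = max(a, b) on (0.14, 0.65) = 0.65
¬((x4 ∧ ¬x1) ∨ ¬x2) = 1 − 0.65 = 0.35

0.35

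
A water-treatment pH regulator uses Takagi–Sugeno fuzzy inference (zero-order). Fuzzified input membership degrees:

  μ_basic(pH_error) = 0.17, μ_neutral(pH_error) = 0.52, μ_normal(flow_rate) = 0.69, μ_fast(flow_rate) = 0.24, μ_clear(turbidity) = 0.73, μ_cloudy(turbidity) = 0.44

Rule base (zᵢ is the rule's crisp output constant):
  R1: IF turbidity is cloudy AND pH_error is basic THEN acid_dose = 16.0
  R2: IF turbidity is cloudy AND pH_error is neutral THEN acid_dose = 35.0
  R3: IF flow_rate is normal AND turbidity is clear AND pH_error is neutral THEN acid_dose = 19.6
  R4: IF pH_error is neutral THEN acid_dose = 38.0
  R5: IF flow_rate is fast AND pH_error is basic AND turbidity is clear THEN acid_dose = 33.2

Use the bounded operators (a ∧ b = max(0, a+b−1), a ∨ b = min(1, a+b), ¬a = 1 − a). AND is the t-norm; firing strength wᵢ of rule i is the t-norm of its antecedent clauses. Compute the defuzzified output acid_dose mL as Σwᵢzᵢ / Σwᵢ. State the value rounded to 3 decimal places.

38.000

R1 (z=16.0): cloudy=0.44, basic=0.17; AND[max(0, a+b−1)] → w = 0.00
R2 (z=35.0): cloudy=0.44, neutral=0.52; AND[max(0, a+b−1)] → w = 0.00
R3 (z=19.6): normal=0.69, clear=0.73, neutral=0.52; AND[max(0, a+b−1)] → w = 0.00
R4 (z=38.0): neutral=0.52 → w = 0.52
R5 (z=33.2): fast=0.24, basic=0.17, clear=0.73; AND[max(0, a+b−1)] → w = 0.00
Weighted average = (0.00·16.0 + 0.00·35.0 + 0.00·19.6 + 0.52·38.0 + 0.00·33.2) / (0.00 + 0.00 + 0.00 + 0.52 + 0.00)
  = 19.7600 / 0.5200 = 38.000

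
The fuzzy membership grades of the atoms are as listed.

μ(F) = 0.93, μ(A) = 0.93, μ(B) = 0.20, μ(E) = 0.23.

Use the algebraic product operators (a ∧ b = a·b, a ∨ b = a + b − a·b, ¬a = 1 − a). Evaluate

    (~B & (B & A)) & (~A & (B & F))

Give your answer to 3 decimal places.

0.002

~B = 1 − 0.2000 = 0.8000
B & A = a·b on (0.2000, 0.9300) = 0.1860
~B & (B & A) = a·b on (0.8000, 0.1860) = 0.1488
~A = 1 − 0.9300 = 0.0700
B & F = a·b on (0.2000, 0.9300) = 0.1860
~A & (B & F) = a·b on (0.0700, 0.1860) = 0.0130
(~B & (B & A)) & (~A & (B & F)) = a·b on (0.1488, 0.0130) = 0.0019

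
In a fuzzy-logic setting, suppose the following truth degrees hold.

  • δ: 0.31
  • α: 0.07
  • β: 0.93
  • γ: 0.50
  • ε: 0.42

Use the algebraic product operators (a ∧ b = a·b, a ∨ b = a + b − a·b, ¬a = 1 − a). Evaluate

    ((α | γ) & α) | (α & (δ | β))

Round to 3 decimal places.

α | γ = a + b − a·b on (0.0700, 0.5000) = 0.5350
(α | γ) & α = a·b on (0.5350, 0.0700) = 0.0375
δ | β = a + b − a·b on (0.3100, 0.9300) = 0.9517
α & (δ | β) = a·b on (0.0700, 0.9517) = 0.0666
((α | γ) & α) | (α & (δ | β)) = a + b − a·b on (0.0375, 0.0666) = 0.1016

0.102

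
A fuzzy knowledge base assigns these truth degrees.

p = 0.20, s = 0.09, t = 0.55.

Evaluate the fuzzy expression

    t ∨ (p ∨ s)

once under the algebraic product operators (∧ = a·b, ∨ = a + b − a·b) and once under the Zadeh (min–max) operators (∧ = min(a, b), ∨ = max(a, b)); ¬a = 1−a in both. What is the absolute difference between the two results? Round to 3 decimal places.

Under algebraic product:
  p ∨ s = a + b − a·b on (0.2000, 0.0900) = 0.2720
  t ∨ (p ∨ s) = a + b − a·b on (0.5500, 0.2720) = 0.6724
  → value = 0.6724
Under Zadeh (min–max):
  p ∨ s = max(a, b) on (0.20, 0.09) = 0.20
  t ∨ (p ∨ s) = max(a, b) on (0.55, 0.20) = 0.55
  → value = 0.5500
|0.6724 − 0.5500| = 0.122

0.122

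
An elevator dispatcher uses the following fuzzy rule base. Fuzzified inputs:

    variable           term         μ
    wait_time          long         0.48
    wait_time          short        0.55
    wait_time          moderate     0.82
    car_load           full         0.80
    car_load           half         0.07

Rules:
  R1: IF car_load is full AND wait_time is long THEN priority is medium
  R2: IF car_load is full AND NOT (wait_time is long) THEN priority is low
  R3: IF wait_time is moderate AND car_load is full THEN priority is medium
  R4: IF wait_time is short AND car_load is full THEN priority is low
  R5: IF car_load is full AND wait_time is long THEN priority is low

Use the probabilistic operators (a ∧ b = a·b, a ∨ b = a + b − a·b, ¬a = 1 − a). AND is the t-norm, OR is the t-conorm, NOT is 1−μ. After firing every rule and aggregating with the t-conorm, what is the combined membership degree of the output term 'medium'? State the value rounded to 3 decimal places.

0.788

R1: full=0.80, long=0.48; AND[a·b] → w = 0.3840
R2: full=0.80, ¬long=1−0.48=0.52; AND[a·b] → w = 0.4160
R3: moderate=0.82, full=0.80; AND[a·b] → w = 0.6560
R4: short=0.55, full=0.80; AND[a·b] → w = 0.4400
R5: full=0.80, long=0.48; AND[a·b] → w = 0.3840
Rules with consequent 'medium': {R1, R3} → strengths 0.3840, 0.6560
Aggregate via t-conorm [a + b − a·b]: 0.7881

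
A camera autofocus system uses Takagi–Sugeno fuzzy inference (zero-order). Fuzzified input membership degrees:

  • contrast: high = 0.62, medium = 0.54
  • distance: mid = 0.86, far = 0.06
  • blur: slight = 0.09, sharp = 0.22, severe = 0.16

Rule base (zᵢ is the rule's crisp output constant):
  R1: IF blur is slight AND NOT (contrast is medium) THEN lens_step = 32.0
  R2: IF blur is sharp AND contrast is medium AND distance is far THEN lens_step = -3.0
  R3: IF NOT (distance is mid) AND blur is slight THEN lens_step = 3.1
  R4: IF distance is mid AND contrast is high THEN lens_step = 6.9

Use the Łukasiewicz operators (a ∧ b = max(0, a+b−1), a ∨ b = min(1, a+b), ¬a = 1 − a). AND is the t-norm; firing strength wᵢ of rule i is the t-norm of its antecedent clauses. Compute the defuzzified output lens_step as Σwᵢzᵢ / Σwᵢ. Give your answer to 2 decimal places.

R1 (z=32.0): slight=0.09, ¬medium=1−0.54=0.46; AND[max(0, a+b−1)] → w = 0.00
R2 (z=-3.0): sharp=0.22, medium=0.54, far=0.06; AND[max(0, a+b−1)] → w = 0.00
R3 (z=3.1): ¬mid=1−0.86=0.14, slight=0.09; AND[max(0, a+b−1)] → w = 0.00
R4 (z=6.9): mid=0.86, high=0.62; AND[max(0, a+b−1)] → w = 0.48
Weighted average = (0.00·32.0 + 0.00·-3.0 + 0.00·3.1 + 0.48·6.9) / (0.00 + 0.00 + 0.00 + 0.48)
  = 3.3120 / 0.4800 = 6.90

6.90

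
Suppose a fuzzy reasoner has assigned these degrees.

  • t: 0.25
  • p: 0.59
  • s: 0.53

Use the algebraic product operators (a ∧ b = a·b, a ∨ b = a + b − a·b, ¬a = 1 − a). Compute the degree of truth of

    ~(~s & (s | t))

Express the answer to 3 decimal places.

0.696

~s = 1 − 0.5300 = 0.4700
s | t = a + b − a·b on (0.5300, 0.2500) = 0.6475
~s & (s | t) = a·b on (0.4700, 0.6475) = 0.3043
~(~s & (s | t)) = 1 − 0.3043 = 0.6957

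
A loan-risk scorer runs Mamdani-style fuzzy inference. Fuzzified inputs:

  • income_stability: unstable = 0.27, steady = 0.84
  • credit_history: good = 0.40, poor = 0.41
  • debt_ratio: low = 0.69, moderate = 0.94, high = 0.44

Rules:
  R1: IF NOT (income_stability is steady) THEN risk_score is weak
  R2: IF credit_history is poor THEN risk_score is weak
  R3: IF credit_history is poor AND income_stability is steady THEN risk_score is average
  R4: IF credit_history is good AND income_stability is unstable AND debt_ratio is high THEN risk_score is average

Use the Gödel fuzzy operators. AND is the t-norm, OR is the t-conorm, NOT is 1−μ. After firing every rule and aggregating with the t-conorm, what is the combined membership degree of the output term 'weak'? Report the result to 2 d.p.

0.41

R1: ¬steady=1−0.84=0.16 → w = 0.16
R2: poor=0.41 → w = 0.41
R3: poor=0.41, steady=0.84; AND[min(a, b)] → w = 0.41
R4: good=0.40, unstable=0.27, high=0.44; AND[min(a, b)] → w = 0.27
Rules with consequent 'weak': {R1, R2} → strengths 0.16, 0.41
Aggregate via t-conorm [max(a, b)]: 0.41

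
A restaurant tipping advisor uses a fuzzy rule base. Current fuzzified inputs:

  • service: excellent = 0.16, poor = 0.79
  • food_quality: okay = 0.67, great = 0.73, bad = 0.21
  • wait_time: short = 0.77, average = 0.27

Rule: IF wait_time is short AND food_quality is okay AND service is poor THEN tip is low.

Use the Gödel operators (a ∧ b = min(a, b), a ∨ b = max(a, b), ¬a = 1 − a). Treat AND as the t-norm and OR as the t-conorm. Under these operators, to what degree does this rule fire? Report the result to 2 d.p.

firing strength: short=0.77, okay=0.67, poor=0.79; AND[min(a, b)] → w = 0.67

0.67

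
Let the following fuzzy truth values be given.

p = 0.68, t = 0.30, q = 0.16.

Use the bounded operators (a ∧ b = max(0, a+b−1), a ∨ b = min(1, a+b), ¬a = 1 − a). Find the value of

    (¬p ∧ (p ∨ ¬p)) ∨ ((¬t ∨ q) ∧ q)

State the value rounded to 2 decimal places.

0.34

¬p = 1 − 0.68 = 0.32
¬p = 1 − 0.68 = 0.32
p ∨ ¬p = min(1, a+b) on (0.68, 0.32) = 1.00
¬p ∧ (p ∨ ¬p) = max(0, a+b−1) on (0.32, 1.00) = 0.32
¬t = 1 − 0.30 = 0.70
¬t ∨ q = min(1, a+b) on (0.70, 0.16) = 0.86
(¬t ∨ q) ∧ q = max(0, a+b−1) on (0.86, 0.16) = 0.02
(¬p ∧ (p ∨ ¬p)) ∨ ((¬t ∨ q) ∧ q) = min(1, a+b) on (0.32, 0.02) = 0.34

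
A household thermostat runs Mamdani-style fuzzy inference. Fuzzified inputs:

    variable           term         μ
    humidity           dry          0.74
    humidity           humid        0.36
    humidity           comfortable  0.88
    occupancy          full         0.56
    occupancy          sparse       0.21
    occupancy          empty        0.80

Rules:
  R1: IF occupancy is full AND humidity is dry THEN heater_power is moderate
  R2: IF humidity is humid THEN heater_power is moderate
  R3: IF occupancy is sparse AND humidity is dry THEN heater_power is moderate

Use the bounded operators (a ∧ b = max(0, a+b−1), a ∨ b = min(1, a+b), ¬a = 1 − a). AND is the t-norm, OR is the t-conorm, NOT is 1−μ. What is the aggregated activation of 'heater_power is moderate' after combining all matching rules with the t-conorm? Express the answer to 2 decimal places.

0.66

R1: full=0.56, dry=0.74; AND[max(0, a+b−1)] → w = 0.30
R2: humid=0.36 → w = 0.36
R3: sparse=0.21, dry=0.74; AND[max(0, a+b−1)] → w = 0.00
Rules with consequent 'moderate': {R1, R2, R3} → strengths 0.30, 0.36, 0.00
Aggregate via t-conorm [min(1, a+b)]: 0.66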